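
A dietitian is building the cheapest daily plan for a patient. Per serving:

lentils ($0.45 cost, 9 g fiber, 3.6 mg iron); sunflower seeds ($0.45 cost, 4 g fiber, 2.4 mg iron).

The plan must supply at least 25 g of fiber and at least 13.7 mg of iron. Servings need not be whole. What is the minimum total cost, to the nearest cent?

$1.71

Minimising a linear cost over {fiber ≥ 25, iron ≥ 13.7, servings ≥ 0} — the optimum is at a vertex, using one or two foods.
lentils only: max(25/9, 13.7/3.6) = 3.806 servings → $1.71.
sunflower seeds only: max(25/4, 13.7/2.4) = 6.25 servings → $2.81.
lentils + sunflower seeds with both tight: 0.7222 servings and 4.625 servings → $2.41.
The minimum over all feasible corners is $1.71.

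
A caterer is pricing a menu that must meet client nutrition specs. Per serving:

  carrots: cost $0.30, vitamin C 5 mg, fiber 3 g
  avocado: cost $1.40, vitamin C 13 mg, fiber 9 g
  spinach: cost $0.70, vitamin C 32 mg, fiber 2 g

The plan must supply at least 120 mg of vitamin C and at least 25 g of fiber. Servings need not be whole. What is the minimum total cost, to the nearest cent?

$3.87

With two linear requirements the optimum uses one or two foods; enumerate the corners.
carrots only: max(120/5, 25/3) = 24 servings → $7.20.
avocado only: max(120/13, 25/9) = 9.231 servings → $12.92.
spinach only: max(120/32, 25/2) = 12.5 servings → $8.75.
carrots + avocado: intersection lies outside the first quadrant.
carrots + spinach with both tight: 6.512 servings and 2.733 servings → $3.87.
avocado + spinach with both tight: 2.137 servings and 2.882 servings → $5.01.
Cheapest feasible corner: $3.87.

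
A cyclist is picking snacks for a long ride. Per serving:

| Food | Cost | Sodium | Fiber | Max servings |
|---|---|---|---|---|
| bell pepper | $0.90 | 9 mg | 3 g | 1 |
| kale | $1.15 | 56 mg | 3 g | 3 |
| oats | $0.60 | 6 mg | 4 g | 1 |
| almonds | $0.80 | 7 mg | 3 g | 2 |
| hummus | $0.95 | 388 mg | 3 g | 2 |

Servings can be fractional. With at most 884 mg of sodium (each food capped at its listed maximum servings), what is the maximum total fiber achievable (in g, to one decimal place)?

Fiber per mg sodium: oats 0.6667, almonds 0.4286, bell pepper 0.3333, kale 0.05357, hummus 0.007732.
Take 1 serving of oats: uses 6 mg sodium, +4.0 g fiber (running total 4.0 g).
Take 2 servings of almonds: uses 14 mg sodium, +6.0 g fiber (running total 10.0 g).
Take 1 serving of bell pepper: uses 9 mg sodium, +3.0 g fiber (running total 13.0 g).
Take 3 servings of kale: uses 168 mg sodium, +9.0 g fiber (running total 22.0 g).
Take 1.771 servings of hummus: uses 687 mg sodium, +5.3 g fiber (running total 27.3 g).
Filling greedily by fiber-per-mg sodium is optimal for one linear limit, giving 27.3 g.

27.3 g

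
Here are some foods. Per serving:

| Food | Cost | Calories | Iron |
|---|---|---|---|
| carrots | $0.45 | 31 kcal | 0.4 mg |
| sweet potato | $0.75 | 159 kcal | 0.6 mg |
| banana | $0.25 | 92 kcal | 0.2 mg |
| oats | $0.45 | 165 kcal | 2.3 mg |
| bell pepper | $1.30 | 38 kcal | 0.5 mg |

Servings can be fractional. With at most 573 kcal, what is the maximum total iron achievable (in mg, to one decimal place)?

8.0 mg

Iron per kcal: oats 0.01394, bell pepper 0.01316, carrots 0.0129, sweet potato 0.003774, banana 0.002174.
With no serving limits, spend the whole calories allowance on oats: 573 kcal / 165 kcal × 2.3 mg = 8.0 mg.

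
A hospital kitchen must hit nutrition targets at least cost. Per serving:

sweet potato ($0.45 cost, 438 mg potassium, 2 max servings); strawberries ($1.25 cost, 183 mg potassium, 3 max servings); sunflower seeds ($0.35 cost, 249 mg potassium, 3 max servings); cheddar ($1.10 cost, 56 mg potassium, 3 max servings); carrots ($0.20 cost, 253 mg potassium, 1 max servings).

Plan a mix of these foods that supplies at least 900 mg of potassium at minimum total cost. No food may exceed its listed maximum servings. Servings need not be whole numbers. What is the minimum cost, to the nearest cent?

$0.86

Cost per mg of potassium: carrots $0.0008, sweet potato $0.0010, sunflower seeds $0.0014, strawberries $0.0068, cheddar $0.0196.
Take 1 serving of carrots: +253.0 mg potassium for $0.20 (total $0.20, still need 647.0 mg).
Take 1.477 servings of sweet potato: +647.0 mg potassium for $0.66 (total $0.86, still need 0.0 mg).
Filling from the cheapest source first is optimal under one linear minimum: $0.86.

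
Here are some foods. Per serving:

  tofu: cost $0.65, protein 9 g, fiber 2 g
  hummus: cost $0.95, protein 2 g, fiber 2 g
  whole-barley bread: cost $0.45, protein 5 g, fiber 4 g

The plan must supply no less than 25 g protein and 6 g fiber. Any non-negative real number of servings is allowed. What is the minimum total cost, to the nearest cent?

This is a tiny linear program; its minimum lies at a vertex of the feasible set. List the vertices and price them.
tofu only: max(25/9, 6/2) = 3 servings → $1.95.
hummus only: max(25/2, 6/2) = 12.5 servings → $11.88.
whole-barley bread only: max(25/5, 6/4) = 5 servings → $2.25.
tofu + hummus with both tight: 2.714 servings and 0.2857 servings → $2.04.
tofu + whole-barley bread with both tight: 2.692 servings and 0.1538 servings → $1.82.
hummus + whole-barley bread: intersection lies outside the first quadrant.
So the least-cost plan costs $1.82.

$1.82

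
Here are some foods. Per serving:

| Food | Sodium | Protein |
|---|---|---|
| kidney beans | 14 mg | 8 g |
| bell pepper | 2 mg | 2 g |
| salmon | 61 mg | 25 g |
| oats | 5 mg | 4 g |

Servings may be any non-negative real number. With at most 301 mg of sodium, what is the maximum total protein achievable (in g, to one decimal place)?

301.0 g

Protein per mg sodium: bell pepper 1, oats 0.8, kidney beans 0.5714, salmon 0.4098.
With no serving limits, spend the whole sodium allowance on bell pepper: 301 mg / 2 mg × 2 g = 301.0 g.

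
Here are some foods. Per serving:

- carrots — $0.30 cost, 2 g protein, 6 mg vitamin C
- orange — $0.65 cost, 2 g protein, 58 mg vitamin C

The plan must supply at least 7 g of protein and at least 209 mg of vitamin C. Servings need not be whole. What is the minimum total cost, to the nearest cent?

$2.34

carrots only: max(7/2, 209/6) = 34.83 servings → $10.45.
orange only: max(7/2, 209/58) = 3.603 servings → $2.34.
carrots + orange: the both-tight solution has a negative serving — not a feasible corner.
The minimum over all feasible corners is $2.34.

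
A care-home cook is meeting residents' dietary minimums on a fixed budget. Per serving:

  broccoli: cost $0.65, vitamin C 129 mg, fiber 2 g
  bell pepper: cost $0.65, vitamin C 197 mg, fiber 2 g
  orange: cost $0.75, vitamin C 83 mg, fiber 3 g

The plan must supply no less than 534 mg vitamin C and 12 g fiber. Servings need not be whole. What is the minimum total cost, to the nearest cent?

broccoli only: max(534/129, 12/2) = 6 servings → $3.90.
bell pepper only: max(534/197, 12/2) = 6 servings → $3.90.
orange only: max(534/83, 12/3) = 6.434 servings → $4.83.
broccoli + bell pepper with both targets exact would need a negative amount; discard.
broccoli + orange with both tight: 2.742 servings and 2.172 servings → $3.41.
bell pepper + orange with both tight: 1.426 servings and 3.049 servings → $3.21.
Cheapest feasible corner: $3.21.

$3.21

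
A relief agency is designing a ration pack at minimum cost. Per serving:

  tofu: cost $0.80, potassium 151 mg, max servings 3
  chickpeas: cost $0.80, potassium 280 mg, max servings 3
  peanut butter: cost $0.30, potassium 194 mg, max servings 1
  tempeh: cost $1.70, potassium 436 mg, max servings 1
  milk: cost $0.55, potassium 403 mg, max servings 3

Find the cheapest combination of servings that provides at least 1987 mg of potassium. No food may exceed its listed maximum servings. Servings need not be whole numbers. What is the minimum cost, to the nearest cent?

$3.62

Cost per mg of potassium: milk $0.0014, peanut butter $0.0015, chickpeas $0.0029, tempeh $0.0039, tofu $0.0053.
Take 3 servings of milk: +1209.0 mg potassium for $1.65 (total $1.65, still need 778.0 mg).
Take 1 serving of peanut butter: +194.0 mg potassium for $0.30 (total $1.95, still need 584.0 mg).
Take 2.086 servings of chickpeas: +584.0 mg potassium for $1.67 (total $3.62, still need 0.0 mg).
Greedy by cheapest-per-mg is optimal for a single linear constraint, so the minimum cost is $3.62.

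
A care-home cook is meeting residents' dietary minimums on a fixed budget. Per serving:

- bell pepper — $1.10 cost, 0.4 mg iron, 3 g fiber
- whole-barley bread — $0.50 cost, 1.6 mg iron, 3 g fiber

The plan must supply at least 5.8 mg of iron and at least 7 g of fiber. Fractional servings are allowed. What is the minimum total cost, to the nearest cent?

At the optimum either one food covers both requirements or two foods hit both targets exactly; no other combination can be cheaper.
bell pepper only: max(5.8/0.4, 7/3) = 14.5 servings → $15.95.
whole-barley bread only: max(5.8/1.6, 7/3) = 3.625 servings → $1.81.
bell pepper + whole-barley bread: intersection lies outside the first quadrant.
Cheapest feasible corner: $1.81.

$1.81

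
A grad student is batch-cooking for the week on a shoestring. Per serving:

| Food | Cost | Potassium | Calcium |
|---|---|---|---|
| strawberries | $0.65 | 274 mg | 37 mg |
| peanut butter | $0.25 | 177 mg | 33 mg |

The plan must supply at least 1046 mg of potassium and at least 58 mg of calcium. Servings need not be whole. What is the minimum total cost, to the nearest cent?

$1.48

For a min-cost LP with two ≥-constraints, a basic feasible solution has at most two positive variables.
strawberries only: max(1046/274, 58/37) = 3.818 servings → $2.48.
peanut butter only: max(1046/177, 58/33) = 5.91 servings → $1.48.
strawberries + peanut butter: intersection lies outside the first quadrant.
So the least-cost plan costs $1.48.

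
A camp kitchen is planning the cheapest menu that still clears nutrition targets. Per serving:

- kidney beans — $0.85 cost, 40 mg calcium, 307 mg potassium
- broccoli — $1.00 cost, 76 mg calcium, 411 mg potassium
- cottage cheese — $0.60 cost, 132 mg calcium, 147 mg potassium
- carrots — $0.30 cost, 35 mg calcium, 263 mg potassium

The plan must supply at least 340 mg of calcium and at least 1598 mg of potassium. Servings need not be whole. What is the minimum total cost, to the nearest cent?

$2.31

kidney beans only: max(340/40, 1598/307) = 8.5 servings → $7.22.
broccoli only: max(340/76, 1598/411) = 4.474 servings → $4.47.
cottage cheese only: max(340/132, 1598/147) = 10.87 servings → $6.52.
carrots only: max(340/35, 1598/263) = 9.714 servings → $2.91.
kidney beans + broccoli with both targets exact would need a negative amount; discard.
kidney beans + cottage cheese with both tight: 4.646 servings and 1.168 servings → $4.65.
kidney beans + carrots with both targets exact would need a negative amount; discard.
broccoli + cottage cheese with both tight: 3.736 servings and 0.4246 servings → $3.99.
broccoli + carrots: intersection lies outside the first quadrant.
cottage cheese + carrots with both tight: 1.133 servings and 5.443 servings → $2.31.
So the least-cost plan costs $2.31.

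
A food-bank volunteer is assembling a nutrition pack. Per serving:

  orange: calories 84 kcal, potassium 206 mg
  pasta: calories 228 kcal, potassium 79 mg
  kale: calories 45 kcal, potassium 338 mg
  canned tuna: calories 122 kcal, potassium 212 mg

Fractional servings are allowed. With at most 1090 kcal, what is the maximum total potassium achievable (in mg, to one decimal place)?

Potassium per kcal: kale 7.511, orange 2.452, canned tuna 1.738, pasta 0.3465.
With no serving limits, spend the whole calories allowance on kale: 1090 kcal / 45 kcal × 338 mg = 8187.1 mg.

8187.1 mg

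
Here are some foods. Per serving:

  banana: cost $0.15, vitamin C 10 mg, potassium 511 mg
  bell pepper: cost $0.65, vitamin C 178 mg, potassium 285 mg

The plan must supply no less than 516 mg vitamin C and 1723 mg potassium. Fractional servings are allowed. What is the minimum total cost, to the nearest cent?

A basic optimal solution has at most two foods positive. Try each food alone and each pair with both targets met exactly.
banana only: max(516/10, 1723/511) = 51.6 servings → $7.74.
bell pepper only: max(516/178, 1723/285) = 6.046 servings → $3.93.
banana + bell pepper with both tight: 1.812 servings and 2.797 servings → $2.09.
Cheapest feasible corner: $2.09.

$2.09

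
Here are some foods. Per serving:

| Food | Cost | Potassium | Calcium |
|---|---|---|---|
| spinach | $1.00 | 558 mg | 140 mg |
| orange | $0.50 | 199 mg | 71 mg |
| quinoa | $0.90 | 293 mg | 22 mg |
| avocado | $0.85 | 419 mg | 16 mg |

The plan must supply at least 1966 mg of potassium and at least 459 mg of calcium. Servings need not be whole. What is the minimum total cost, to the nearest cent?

$3.52

The cheapest plan sits at a corner of the feasible region — with two constraints it uses at most two foods.
spinach only: max(1966/558, 459/140) = 3.523 servings → $3.52.
orange only: max(1966/199, 459/71) = 9.879 servings → $4.94.
quinoa only: max(1966/293, 459/22) = 20.86 servings → $18.78.
avocado only: max(1966/419, 459/16) = 28.69 servings → $24.38.
spinach + orange with both targets exact would need a negative amount; discard.
spinach + quinoa with both tight: 3.174 servings and 0.6651 servings → $3.77.
spinach + avocado with both tight: 3.235 servings and 0.3844 servings → $3.56.
orange + quinoa with both tight: 5.555 servings and 2.937 servings → $5.42.
orange + avocado with both tight: 6.056 servings and 1.816 servings → $4.57.
quinoa + avocado with both targets exact would need a negative amount; discard.
So the least-cost plan costs $3.52.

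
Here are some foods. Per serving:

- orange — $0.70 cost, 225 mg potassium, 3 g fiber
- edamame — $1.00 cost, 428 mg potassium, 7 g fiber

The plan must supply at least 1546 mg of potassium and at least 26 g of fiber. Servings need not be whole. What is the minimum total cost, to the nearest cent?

$3.71

Two binding constraints pin down two serving amounts, so the optimal mix uses at most two foods. The candidates are each food alone (scaled to the tighter of potassium/fiber) and each pair with both constraints tight.
orange only: max(1546/225, 26/3) = 8.667 servings → $6.07.
edamame only: max(1546/428, 26/7) = 3.714 servings → $3.71.
orange + edamame: the both-tight solution has a negative serving — not a feasible corner.
The minimum over all feasible corners is $3.71.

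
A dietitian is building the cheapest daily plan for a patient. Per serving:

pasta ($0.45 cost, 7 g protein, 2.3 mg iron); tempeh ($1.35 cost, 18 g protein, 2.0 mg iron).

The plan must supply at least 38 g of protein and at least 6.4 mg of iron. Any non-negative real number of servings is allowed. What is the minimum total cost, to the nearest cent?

For a min-cost LP with two ≥-constraints, a basic feasible solution has at most two positive variables.
pasta only: max(38/7, 6.4/2.3) = 5.429 servings → $2.44.
tempeh only: max(38/18, 6.4/2.0) = 3.2 servings → $4.32.
pasta + tempeh with both tight: 1.431 servings and 1.555 servings → $2.74.
Cheapest feasible corner: $2.44.

$2.44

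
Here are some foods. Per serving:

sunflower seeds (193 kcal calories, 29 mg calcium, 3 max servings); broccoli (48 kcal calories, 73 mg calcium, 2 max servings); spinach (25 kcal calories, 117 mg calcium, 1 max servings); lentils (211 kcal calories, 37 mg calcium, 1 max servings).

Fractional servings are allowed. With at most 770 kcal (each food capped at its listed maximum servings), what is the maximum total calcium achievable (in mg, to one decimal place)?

Calcium per kcal: spinach 4.68, broccoli 1.521, lentils 0.1754, sunflower seeds 0.1503.
Take 1 serving of spinach: uses 25 kcal, +117.0 mg calcium (running total 117.0 mg).
Take 2 servings of broccoli: uses 96 kcal, +146.0 mg calcium (running total 263.0 mg).
Take 1 serving of lentils: uses 211 kcal, +37.0 mg calcium (running total 300.0 mg).
Take 2.269 servings of sunflower seeds: uses 438 kcal, +65.8 mg calcium (running total 365.8 mg).
Filling greedily by calcium-per-kcal is optimal for one linear limit, giving 365.8 mg.

365.8 mg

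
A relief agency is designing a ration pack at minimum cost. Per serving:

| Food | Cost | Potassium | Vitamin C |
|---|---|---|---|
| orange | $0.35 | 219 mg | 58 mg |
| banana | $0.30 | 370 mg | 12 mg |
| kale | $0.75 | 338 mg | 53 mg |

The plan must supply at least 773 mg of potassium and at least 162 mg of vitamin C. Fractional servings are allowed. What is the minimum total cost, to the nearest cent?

$1.09

Minimising a linear cost over {potassium ≥ 773, vitamin C ≥ 162, servings ≥ 0} — the optimum is at a vertex, using one or two foods.
orange only: max(773/219, 162/58) = 3.53 servings → $1.24.
banana only: max(773/370, 162/12) = 13.5 servings → $4.05.
kale only: max(773/338, 162/53) = 3.057 servings → $2.29.
orange + banana with both tight: 2.69 servings and 0.4968 servings → $1.09.
orange + kale with both tight: 1.724 servings and 1.17 servings → $1.48.
banana + kale with both targets exact would need a negative amount; discard.
The minimum over all feasible corners is $1.09.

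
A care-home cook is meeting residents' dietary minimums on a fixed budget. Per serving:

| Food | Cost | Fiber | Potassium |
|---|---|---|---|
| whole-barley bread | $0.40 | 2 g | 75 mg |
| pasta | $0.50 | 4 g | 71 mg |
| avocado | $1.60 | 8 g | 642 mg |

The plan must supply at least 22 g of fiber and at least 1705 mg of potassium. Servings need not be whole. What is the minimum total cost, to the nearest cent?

Minimising a linear cost over {fiber ≥ 22, potassium ≥ 1705, servings ≥ 0} — the optimum is at a vertex, using one or two foods.
whole-barley bread only: max(22/2, 1705/75) = 22.73 servings → $9.09.
pasta only: max(22/4, 1705/71) = 24.01 servings → $12.01.
avocado only: max(22/8, 1705/642) = 2.75 servings → $4.40.
whole-barley bread + pasta: intersection lies outside the first quadrant.
whole-barley bread + avocado with both tight: 0.7076 servings and 2.573 servings → $4.40.
pasta + avocado with both tight: 0.242 servings and 2.629 servings → $4.33.
So the least-cost plan costs $4.33.

$4.33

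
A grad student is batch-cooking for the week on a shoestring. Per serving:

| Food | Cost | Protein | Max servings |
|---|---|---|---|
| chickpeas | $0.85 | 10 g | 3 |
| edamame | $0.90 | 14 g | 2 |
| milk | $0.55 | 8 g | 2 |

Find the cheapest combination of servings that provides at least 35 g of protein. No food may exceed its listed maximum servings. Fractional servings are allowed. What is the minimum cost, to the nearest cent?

$2.28

Cost per g of protein: edamame $0.0643, milk $0.0688, chickpeas $0.0850.
Take 2 servings of edamame: +28.0 g protein for $1.80 (total $1.80, still need 7.0 g).
Take 0.875 servings of milk: +7.0 g protein for $0.48 (total $2.28, still need 0.0 g).
Filling from the cheapest source first is optimal under one linear minimum: $2.28.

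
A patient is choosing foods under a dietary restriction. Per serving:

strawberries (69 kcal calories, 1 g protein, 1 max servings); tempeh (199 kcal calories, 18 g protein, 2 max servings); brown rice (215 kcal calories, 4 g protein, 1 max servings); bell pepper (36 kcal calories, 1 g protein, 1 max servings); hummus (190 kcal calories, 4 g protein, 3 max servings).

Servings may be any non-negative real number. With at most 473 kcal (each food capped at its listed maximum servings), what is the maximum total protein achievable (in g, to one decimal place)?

Protein per kcal: tempeh 0.09045, bell pepper 0.02778, hummus 0.02105, brown rice 0.0186, strawberries 0.01449.
Take 2 servings of tempeh: uses 398 kcal, +36.0 g protein (running total 36.0 g).
Take 1 serving of bell pepper: uses 36 kcal, +1.0 g protein (running total 37.0 g).
Take 0.2053 servings of hummus: uses 39 kcal, +0.8 g protein (running total 37.8 g).
Greedy by best ratio exhausts the calories allowance optimally: 37.8 g.

37.8 g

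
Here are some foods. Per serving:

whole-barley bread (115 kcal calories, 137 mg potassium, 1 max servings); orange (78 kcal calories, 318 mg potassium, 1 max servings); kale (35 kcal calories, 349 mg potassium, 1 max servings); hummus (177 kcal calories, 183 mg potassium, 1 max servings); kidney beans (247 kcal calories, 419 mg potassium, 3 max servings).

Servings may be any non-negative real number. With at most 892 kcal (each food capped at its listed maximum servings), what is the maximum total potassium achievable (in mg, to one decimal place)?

Potassium per kcal: kale 9.971, orange 4.077, kidney beans 1.696, whole-barley bread 1.191, hummus 1.034.
Take 1 serving of kale: uses 35 kcal, +349.0 mg potassium (running total 349.0 mg).
Take 1 serving of orange: uses 78 kcal, +318.0 mg potassium (running total 667.0 mg).
Take 3 servings of kidney beans: uses 741 kcal, +1257.0 mg potassium (running total 1924.0 mg).
Take 0.3304 servings of whole-barley bread: uses 38 kcal, +45.3 mg potassium (running total 1969.3 mg).
Greedy by best ratio exhausts the calories allowance optimally: 1969.3 mg.

1969.3 mg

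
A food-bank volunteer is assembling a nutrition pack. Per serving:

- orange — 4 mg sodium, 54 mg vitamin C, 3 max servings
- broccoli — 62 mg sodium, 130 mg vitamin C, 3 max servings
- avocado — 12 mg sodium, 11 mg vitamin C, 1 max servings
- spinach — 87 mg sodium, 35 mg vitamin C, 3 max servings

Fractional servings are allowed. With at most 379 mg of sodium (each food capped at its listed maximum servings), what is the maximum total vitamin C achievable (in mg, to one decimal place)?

631.0 mg

Vitamin C per mg sodium: orange 13.5, broccoli 2.097, avocado 0.9167, spinach 0.4023.
Take 3 servings of orange: uses 12 mg sodium, +162.0 mg vitamin C (running total 162.0 mg).
Take 3 servings of broccoli: uses 186 mg sodium, +390.0 mg vitamin C (running total 552.0 mg).
Take 1 serving of avocado: uses 12 mg sodium, +11.0 mg vitamin C (running total 563.0 mg).
Take 1.943 servings of spinach: uses 169 mg sodium, +68.0 mg vitamin C (running total 631.0 mg).
Filling greedily by vitamin C-per-mg sodium is optimal for one linear limit, giving 631.0 mg.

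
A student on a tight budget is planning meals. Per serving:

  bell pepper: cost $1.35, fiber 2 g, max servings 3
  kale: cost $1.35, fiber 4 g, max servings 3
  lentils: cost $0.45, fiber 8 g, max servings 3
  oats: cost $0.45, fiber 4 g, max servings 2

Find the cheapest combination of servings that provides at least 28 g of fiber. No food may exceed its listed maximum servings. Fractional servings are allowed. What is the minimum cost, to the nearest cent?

Cost per g of fiber: lentils $0.0563, oats $0.1125, kale $0.3375, bell pepper $0.6750.
Take 3 servings of lentils: +24.0 g fiber for $1.35 (total $1.35, still need 4.0 g).
Take 1 serving of oats: +4.0 g fiber for $0.45 (total $1.80, still need 0.0 g).
Filling from the cheapest source first is optimal under one linear minimum: $1.80.

$1.80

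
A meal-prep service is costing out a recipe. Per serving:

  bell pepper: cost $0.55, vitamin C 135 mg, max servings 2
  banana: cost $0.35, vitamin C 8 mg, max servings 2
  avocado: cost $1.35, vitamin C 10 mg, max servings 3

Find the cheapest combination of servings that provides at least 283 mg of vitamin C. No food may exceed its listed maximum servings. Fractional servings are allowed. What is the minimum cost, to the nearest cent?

$1.67

Cost per mg of vitamin C: bell pepper $0.0041, banana $0.0437, avocado $0.1350.
Take 2 servings of bell pepper: +270.0 mg vitamin C for $1.10 (total $1.10, still need 13.0 mg).
Take 1.625 servings of banana: +13.0 mg vitamin C for $0.57 (total $1.67, still need 0.0 mg).
Greedy by cheapest-per-mg is optimal for a single linear constraint, so the minimum cost is $1.67.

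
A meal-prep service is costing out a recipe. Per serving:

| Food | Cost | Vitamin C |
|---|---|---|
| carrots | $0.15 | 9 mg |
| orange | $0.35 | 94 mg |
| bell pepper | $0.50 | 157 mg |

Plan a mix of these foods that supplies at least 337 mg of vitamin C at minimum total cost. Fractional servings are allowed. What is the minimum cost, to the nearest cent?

Cost per mg of vitamin C: bell pepper $0.0032, orange $0.0037, carrots $0.0167.
With no serving limits, use only bell pepper: 337 mg / 157 mg = 2.146 servings × $0.50 = $1.07.

$1.07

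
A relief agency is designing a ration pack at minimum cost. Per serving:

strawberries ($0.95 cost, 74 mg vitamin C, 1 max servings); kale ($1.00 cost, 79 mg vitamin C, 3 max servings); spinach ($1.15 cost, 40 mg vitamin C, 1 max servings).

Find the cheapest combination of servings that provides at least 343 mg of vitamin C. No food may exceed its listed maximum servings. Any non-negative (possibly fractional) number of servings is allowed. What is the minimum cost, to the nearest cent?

$4.87

Cost per mg of vitamin C: kale $0.0127, strawberries $0.0128, spinach $0.0288.
Take 3 servings of kale: +237.0 mg vitamin C for $3.00 (total $3.00, still need 106.0 mg).
Take 1 serving of strawberries: +74.0 mg vitamin C for $0.95 (total $3.95, still need 32.0 mg).
Take 0.8 servings of spinach: +32.0 mg vitamin C for $0.92 (total $4.87, still need 0.0 mg).
Filling from the cheapest source first is optimal under one linear minimum: $4.87.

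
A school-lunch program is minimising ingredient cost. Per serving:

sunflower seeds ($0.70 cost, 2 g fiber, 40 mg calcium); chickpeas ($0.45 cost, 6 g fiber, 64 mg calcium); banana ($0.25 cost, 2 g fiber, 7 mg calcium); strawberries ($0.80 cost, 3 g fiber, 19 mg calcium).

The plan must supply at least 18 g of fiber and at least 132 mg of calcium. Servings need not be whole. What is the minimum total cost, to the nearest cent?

$1.35

sunflower seeds only: max(18/2, 132/40) = 9 servings → $6.30.
chickpeas only: max(18/6, 132/64) = 3 servings → $1.35.
banana only: max(18/2, 132/7) = 18.86 servings → $4.71.
strawberries only: max(18/3, 132/19) = 6.947 servings → $5.56.
sunflower seeds + chickpeas: intersection lies outside the first quadrant.
sunflower seeds + banana with both tight: 2.091 servings and 6.909 servings → $3.19.
sunflower seeds + strawberries with both tight: 0.6585 servings and 5.561 servings → $4.91.
chickpeas + banana with both tight: 1.605 servings and 4.186 servings → $1.77.
chickpeas + strawberries with both tight: 0.6923 servings and 4.615 servings → $4.00.
banana + strawberries with both targets exact would need a negative amount; discard.
The minimum over all feasible corners is $1.35.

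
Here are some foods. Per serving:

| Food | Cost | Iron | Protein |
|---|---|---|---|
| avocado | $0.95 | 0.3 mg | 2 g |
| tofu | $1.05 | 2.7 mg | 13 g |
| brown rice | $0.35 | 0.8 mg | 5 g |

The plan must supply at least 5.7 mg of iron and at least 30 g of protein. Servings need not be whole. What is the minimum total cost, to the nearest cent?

$2.30

Check every corner: each single food scaled to meet both minima, and each pair solved so both constraints bind.
avocado only: max(5.7/0.3, 30/2) = 19 servings → $18.05.
tofu only: max(5.7/2.7, 30/13) = 2.308 servings → $2.42.
brown rice only: max(5.7/0.8, 30/5) = 7.125 servings → $2.49.
avocado + tofu with both tight: 4.6 servings and 1.6 servings → $6.05.
avocado + brown rice: the both-tight solution has a negative serving — not a feasible corner.
tofu + brown rice with both tight: 1.452 servings and 2.226 servings → $2.30.
So the least-cost plan costs $2.30.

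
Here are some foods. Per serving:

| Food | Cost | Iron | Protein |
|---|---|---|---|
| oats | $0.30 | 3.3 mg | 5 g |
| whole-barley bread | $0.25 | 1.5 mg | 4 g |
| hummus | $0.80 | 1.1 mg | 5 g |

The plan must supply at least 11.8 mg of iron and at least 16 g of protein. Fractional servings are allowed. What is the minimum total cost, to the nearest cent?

$1.07

A basic optimal solution has at most two foods positive. Try each food alone and each pair with both targets met exactly.
oats only: max(11.8/3.3, 16/5) = 3.576 servings → $1.07.
whole-barley bread only: max(11.8/1.5, 16/4) = 7.867 servings → $1.97.
hummus only: max(11.8/1.1, 16/5) = 10.73 servings → $8.58.
oats + whole-barley bread with both targets exact would need a negative amount; discard.
oats + hummus with both targets exact would need a negative amount; discard.
whole-barley bread + hummus: the both-tight solution has a negative serving — not a feasible corner.
The minimum over all feasible corners is $1.07.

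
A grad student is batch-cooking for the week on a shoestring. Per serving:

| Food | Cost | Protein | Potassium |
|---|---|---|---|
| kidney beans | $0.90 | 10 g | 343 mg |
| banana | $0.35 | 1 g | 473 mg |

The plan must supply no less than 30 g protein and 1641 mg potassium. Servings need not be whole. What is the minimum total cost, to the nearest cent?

$3.06

A basic optimal solution has at most two foods positive. Try each food alone and each pair with both targets met exactly.
kidney beans only: max(30/10, 1641/343) = 4.784 servings → $4.31.
banana only: max(30/1, 1641/473) = 30 servings → $10.50.
kidney beans + banana with both tight: 2.86 servings and 1.395 servings → $3.06.
Cheapest feasible corner: $3.06.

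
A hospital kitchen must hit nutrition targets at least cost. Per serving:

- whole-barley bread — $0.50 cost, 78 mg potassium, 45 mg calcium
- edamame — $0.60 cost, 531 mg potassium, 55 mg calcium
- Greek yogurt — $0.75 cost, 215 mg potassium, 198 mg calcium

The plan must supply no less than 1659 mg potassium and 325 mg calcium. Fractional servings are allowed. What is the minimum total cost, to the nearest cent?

With two linear requirements the optimum uses one or two foods; enumerate the corners.
whole-barley bread only: max(1659/78, 325/45) = 21.27 servings → $10.63.
edamame only: max(1659/531, 325/55) = 5.909 servings → $3.55.
Greek yogurt only: max(1659/215, 325/198) = 7.716 servings → $5.79.
whole-barley bread + edamame with both tight: 4.148 servings and 2.515 servings → $3.58.
whole-barley bread + Greek yogurt: the both-tight solution has a negative serving — not a feasible corner.
edamame + Greek yogurt with both tight: 2.771 servings and 0.8716 servings → $2.32.
The minimum over all feasible corners is $2.32.

$2.32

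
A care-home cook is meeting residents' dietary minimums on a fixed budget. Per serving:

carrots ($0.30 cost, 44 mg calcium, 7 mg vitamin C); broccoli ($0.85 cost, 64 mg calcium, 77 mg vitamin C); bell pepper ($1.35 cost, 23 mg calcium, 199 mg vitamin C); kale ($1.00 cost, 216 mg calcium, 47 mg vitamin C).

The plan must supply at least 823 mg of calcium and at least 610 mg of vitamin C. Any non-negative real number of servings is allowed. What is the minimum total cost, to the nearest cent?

$6.57

Compare the cost at each extreme point of the feasible region.
carrots only: max(823/44, 610/7) = 87.14 servings → $26.14.
broccoli only: max(823/64, 610/77) = 12.86 servings → $10.93.
bell pepper only: max(823/23, 610/199) = 35.78 servings → $48.31.
kale only: max(823/216, 610/47) = 12.98 servings → $12.98.
carrots + broccoli with both tight: 8.276 servings and 7.17 servings → $8.58.
carrots + bell pepper with both tight: 17.42 servings and 2.452 servings → $8.54.
carrots + kale with both targets exact would need a negative amount; discard.
broccoli + bell pepper: intersection lies outside the first quadrant.
broccoli + kale with both tight: 6.832 servings and 1.786 servings → $7.59.
bell pepper + kale with both tight: 2.221 servings and 3.574 servings → $6.57.
So the least-cost plan costs $6.57.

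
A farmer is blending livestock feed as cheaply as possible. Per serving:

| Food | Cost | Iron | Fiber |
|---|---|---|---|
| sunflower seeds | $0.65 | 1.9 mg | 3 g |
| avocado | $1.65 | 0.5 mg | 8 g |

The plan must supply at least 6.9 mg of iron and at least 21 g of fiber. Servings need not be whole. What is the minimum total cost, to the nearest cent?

$4.43

An LP optimum is at a vertex; with two nutrient constraints at most two foods are used. Check each candidate.
sunflower seeds only: max(6.9/1.9, 21/3) = 7 servings → $4.55.
avocado only: max(6.9/0.5, 21/8) = 13.8 servings → $22.77.
sunflower seeds + avocado with both tight: 3.263 servings and 1.401 servings → $4.43.
Cheapest feasible corner: $4.43.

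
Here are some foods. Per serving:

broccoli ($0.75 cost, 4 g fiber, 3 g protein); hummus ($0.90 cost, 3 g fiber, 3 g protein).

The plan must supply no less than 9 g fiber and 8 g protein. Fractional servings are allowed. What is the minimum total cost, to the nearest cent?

broccoli only: max(9/4, 8/3) = 2.667 servings → $2.00.
hummus only: max(9/3, 8/3) = 3 servings → $2.70.
broccoli + hummus with both tight: 1 serving and 1.667 servings → $2.25.
The minimum over all feasible corners is $2.00.

$2.00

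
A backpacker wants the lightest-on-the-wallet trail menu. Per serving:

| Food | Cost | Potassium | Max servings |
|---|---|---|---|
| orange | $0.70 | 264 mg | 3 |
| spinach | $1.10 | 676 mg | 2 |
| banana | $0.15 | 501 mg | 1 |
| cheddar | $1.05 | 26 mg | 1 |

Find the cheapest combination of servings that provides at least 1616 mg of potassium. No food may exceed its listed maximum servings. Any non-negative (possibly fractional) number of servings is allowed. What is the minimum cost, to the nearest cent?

$1.96

Cost per mg of potassium: banana $0.0003, spinach $0.0016, orange $0.0027, cheddar $0.0404.
Take 1 serving of banana: +501.0 mg potassium for $0.15 (total $0.15, still need 1115.0 mg).
Take 1.649 servings of spinach: +1115.0 mg potassium for $1.81 (total $1.96, still need 0.0 mg).
Filling from the cheapest source first is optimal under one linear minimum: $1.96.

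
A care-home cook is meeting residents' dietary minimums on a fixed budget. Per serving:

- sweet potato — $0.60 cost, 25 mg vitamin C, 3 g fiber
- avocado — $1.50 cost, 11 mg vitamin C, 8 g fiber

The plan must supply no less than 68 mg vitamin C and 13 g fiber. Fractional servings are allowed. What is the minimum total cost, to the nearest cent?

$2.53

With two linear requirements the optimum uses one or two foods; enumerate the corners.
sweet potato only: max(68/25, 13/3) = 4.333 servings → $2.60.
avocado only: max(68/11, 13/8) = 6.182 servings → $9.27.
sweet potato + avocado with both tight: 2.401 servings and 0.7246 servings → $2.53.
So the least-cost plan costs $2.53.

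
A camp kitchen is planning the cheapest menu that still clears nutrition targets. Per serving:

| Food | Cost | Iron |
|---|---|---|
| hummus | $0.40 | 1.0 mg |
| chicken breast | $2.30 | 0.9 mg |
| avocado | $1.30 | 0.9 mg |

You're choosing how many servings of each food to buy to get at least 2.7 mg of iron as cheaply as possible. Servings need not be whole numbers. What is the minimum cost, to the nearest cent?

Cost per mg of iron: hummus $0.4000, avocado $1.4444, chicken breast $2.5556.
With no serving limits, use only hummus: 2.7 mg / 1.0 mg = 2.7 servings × $0.40 = $1.08.

$1.08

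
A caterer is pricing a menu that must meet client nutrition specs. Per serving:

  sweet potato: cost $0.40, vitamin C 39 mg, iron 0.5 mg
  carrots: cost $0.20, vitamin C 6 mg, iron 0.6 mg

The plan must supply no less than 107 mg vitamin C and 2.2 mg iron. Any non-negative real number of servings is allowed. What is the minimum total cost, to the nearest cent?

$1.32

For a min-cost LP with two ≥-constraints, a basic feasible solution has at most two positive variables.
sweet potato only: max(107/39, 2.2/0.5) = 4.4 servings → $1.76.
carrots only: max(107/6, 2.2/0.6) = 17.83 servings → $3.57.
sweet potato + carrots with both tight: 2.5 servings and 1.583 servings → $1.32.
Cheapest feasible corner: $1.32.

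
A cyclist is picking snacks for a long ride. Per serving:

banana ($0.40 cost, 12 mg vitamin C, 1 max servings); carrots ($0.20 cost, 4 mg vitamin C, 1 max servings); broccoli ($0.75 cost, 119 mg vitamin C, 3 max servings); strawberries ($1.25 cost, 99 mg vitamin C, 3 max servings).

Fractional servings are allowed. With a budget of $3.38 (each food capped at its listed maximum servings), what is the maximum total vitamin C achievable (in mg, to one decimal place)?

446.5 mg

Vitamin C per dollar: broccoli 158.7, strawberries 79.2, banana 30, carrots 20.
Take 3 servings of broccoli: spends $2.25, +357.0 mg vitamin C (running total 357.0 mg).
Take 0.904 servings of strawberries: spends $1.13, +89.5 mg vitamin C (running total 446.5 mg).
Filling greedily by vitamin C-per-dollar is optimal for one linear limit, giving 446.5 mg.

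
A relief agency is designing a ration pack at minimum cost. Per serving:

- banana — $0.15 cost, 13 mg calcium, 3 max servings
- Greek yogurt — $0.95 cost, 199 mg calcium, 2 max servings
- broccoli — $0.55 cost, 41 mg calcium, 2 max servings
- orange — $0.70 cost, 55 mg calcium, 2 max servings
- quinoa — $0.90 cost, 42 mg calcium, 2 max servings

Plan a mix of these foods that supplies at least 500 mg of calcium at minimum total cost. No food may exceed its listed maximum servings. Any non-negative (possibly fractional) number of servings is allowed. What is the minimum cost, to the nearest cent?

$3.15

Cost per mg of calcium: Greek yogurt $0.0048, banana $0.0115, orange $0.0127, broccoli $0.0134, quinoa $0.0214.
Take 2 servings of Greek yogurt: +398.0 mg calcium for $1.90 (total $1.90, still need 102.0 mg).
Take 3 servings of banana: +39.0 mg calcium for $0.45 (total $2.35, still need 63.0 mg).
Take 1.145 servings of orange: +63.0 mg calcium for $0.80 (total $3.15, still need 0.0 mg).
Filling from the cheapest source first is optimal under one linear minimum: $3.15.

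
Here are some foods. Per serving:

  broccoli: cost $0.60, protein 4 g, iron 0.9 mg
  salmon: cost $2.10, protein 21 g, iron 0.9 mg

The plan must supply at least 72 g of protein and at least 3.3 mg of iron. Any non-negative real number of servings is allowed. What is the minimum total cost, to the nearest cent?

broccoli only: max(72/4, 3.3/0.9) = 18 servings → $10.80.
salmon only: max(72/21, 3.3/0.9) = 3.667 servings → $7.70.
broccoli + salmon with both tight: 0.2941 servings and 3.373 servings → $7.26.
The minimum over all feasible corners is $7.26.

$7.26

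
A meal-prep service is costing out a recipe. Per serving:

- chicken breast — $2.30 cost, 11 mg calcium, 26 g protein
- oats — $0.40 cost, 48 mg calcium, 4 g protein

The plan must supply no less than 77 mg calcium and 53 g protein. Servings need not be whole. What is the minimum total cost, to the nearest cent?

$4.74

At the optimum either one food covers both requirements or two foods hit both targets exactly; no other combination can be cheaper.
chicken breast only: max(77/11, 53/26) = 7 servings → $16.10.
oats only: max(77/48, 53/4) = 13.25 servings → $5.30.
chicken breast + oats with both tight: 1.857 servings and 1.179 servings → $4.74.
The minimum over all feasible corners is $4.74.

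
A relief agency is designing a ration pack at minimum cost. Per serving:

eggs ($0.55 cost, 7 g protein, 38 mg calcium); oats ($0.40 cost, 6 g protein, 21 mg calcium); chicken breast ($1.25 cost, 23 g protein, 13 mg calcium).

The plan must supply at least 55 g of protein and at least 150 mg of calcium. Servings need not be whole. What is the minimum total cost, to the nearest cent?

At the optimum either one food covers both requirements or two foods hit both targets exactly; no other combination can be cheaper.
eggs only: max(55/7, 150/38) = 7.857 servings → $4.32.
oats only: max(55/6, 150/21) = 9.167 servings → $3.67.
chicken breast only: max(55/23, 150/13) = 11.54 servings → $14.42.
eggs + oats with both targets exact would need a negative amount; discard.
eggs + chicken breast with both tight: 3.493 servings and 1.328 servings → $3.58.
oats + chicken breast with both tight: 6.753 servings and 0.6296 servings → $3.49.
So the least-cost plan costs $3.49.

$3.49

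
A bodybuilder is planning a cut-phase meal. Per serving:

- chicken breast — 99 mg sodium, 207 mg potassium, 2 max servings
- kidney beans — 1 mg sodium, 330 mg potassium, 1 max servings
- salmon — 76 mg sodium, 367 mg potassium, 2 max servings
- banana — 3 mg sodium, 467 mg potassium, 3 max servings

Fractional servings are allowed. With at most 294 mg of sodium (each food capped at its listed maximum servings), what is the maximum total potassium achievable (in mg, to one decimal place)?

Potassium per mg sodium: kidney beans 330, banana 155.7, salmon 4.829, chicken breast 2.091.
Take 1 serving of kidney beans: uses 1 mg sodium, +330.0 mg potassium (running total 330.0 mg).
Take 3 servings of banana: uses 9 mg sodium, +1401.0 mg potassium (running total 1731.0 mg).
Take 2 servings of salmon: uses 152 mg sodium, +734.0 mg potassium (running total 2465.0 mg).
Take 1.333 servings of chicken breast: uses 132 mg sodium, +276.0 mg potassium (running total 2741.0 mg).
Filling greedily by potassium-per-mg sodium is optimal for one linear limit, giving 2741.0 mg.

2741.0 mg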